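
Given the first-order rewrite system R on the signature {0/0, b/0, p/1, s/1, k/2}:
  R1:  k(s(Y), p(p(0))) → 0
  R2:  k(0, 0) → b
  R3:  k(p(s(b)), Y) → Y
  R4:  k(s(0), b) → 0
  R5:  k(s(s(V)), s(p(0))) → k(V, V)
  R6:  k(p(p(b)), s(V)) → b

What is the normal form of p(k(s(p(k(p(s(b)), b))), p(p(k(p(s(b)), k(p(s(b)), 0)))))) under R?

p(0)

1. p(k(s(p(k(p(s(b)), b))), p(p(k(p(s(b)), k(p(s(b)), 0))))))  →  p(k(s(p(b)), p(p(k(p(s(b)), k(p(s(b)), 0))))))   [R3 at 1.1.1.1]
2. p(k(s(p(b)), p(p(k(p(s(b)), k(p(s(b)), 0))))))  →  p(k(s(p(b)), p(p(k(p(s(b)), 0)))))   [R3 at 1.2.1.1]
3. p(k(s(p(b)), p(p(k(p(s(b)), 0)))))  →  p(k(s(p(b)), p(p(0))))   [R3 at 1.2.1.1]
4. p(k(s(p(b)), p(p(0))))  →  p(0)   [R1 at 1]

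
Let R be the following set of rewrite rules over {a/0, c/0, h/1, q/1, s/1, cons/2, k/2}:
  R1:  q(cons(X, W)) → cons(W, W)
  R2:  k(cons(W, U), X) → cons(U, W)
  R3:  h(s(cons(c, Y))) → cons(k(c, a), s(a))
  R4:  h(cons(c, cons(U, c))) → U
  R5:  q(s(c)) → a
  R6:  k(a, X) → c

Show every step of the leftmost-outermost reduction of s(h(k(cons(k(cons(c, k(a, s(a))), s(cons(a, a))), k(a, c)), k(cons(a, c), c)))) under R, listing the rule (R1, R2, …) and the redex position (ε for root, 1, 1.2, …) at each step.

1. s(h(k(cons(k(cons(c, k(a, s(a))), s(cons(a, a))), k(a, c)), k(cons(a, c), c))))  →  s(h(cons(k(a, c), k(cons(c, k(a, s(a))), s(cons(a, a))))))   [R2 at 1.1]
2. s(h(cons(k(a, c), k(cons(c, k(a, s(a))), s(cons(a, a))))))  →  s(h(cons(c, k(cons(c, k(a, s(a))), s(cons(a, a))))))   [R6 at 1.1.1]
3. s(h(cons(c, k(cons(c, k(a, s(a))), s(cons(a, a))))))  →  s(h(cons(c, cons(k(a, s(a)), c))))   [R2 at 1.1.2]
4. s(h(cons(c, cons(k(a, s(a)), c))))  →  s(k(a, s(a)))   [R4 at 1]
5. s(k(a, s(a)))  →  s(c)   [R6 at 1]

s(c)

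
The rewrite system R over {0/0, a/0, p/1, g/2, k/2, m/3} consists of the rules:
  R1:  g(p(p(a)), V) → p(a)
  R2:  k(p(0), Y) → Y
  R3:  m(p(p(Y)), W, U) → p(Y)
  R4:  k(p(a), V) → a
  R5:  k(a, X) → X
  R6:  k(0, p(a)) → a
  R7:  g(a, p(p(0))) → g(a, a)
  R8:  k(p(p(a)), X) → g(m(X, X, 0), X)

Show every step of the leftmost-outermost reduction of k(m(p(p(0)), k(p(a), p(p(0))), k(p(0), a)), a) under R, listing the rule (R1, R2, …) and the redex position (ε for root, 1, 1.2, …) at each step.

a

1. k(m(p(p(0)), k(p(a), p(p(0))), k(p(0), a)), a)  →  k(p(0), a)   [R3 at 1]
2. k(p(0), a)  →  a   [R2 at ε]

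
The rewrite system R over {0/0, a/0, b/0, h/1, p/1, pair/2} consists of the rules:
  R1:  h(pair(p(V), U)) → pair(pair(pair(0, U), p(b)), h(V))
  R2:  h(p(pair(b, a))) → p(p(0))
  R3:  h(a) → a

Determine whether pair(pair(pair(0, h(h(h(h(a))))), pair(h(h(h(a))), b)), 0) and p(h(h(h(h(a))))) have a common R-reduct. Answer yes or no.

no — NF(t₁) = pair(pair(pair(0, a), pair(a, b)), 0), NF(t₂) = p(a)

Reduce t₁ = pair(pair(pair(0, h(h(h(h(a))))), pair(h(h(h(a))), b)), 0):
1. pair(pair(pair(0, h(h(h(h(a))))), pair(h(h(h(a))), b)), 0)  →  pair(pair(pair(0, h(h(h(a)))), pair(h(h(h(a))), b)), 0)   [R3 at 1.1.2.1.1.1]
2. pair(pair(pair(0, h(h(h(a)))), pair(h(h(h(a))), b)), 0)  →  pair(pair(pair(0, h(h(a))), pair(h(h(h(a))), b)), 0)   [R3 at 1.1.2.1.1]
3. pair(pair(pair(0, h(h(a))), pair(h(h(h(a))), b)), 0)  →  pair(pair(pair(0, h(a)), pair(h(h(h(a))), b)), 0)   [R3 at 1.1.2.1]
4. pair(pair(pair(0, h(a)), pair(h(h(h(a))), b)), 0)  →  pair(pair(pair(0, a), pair(h(h(h(a))), b)), 0)   [R3 at 1.1.2]
5. pair(pair(pair(0, a), pair(h(h(h(a))), b)), 0)  →  pair(pair(pair(0, a), pair(h(h(a)), b)), 0)   [R3 at 1.2.1.1.1]
6. pair(pair(pair(0, a), pair(h(h(a)), b)), 0)  →  pair(pair(pair(0, a), pair(h(a), b)), 0)   [R3 at 1.2.1.1]
7. pair(pair(pair(0, a), pair(h(a), b)), 0)  →  pair(pair(pair(0, a), pair(a, b)), 0)   [R3 at 1.2.1]

Reduce t₂ = p(h(h(h(h(a))))):
1. p(h(h(h(h(a)))))  →  p(h(h(h(a))))   [R3 at 1.1.1.1]
2. p(h(h(h(a))))  →  p(h(h(a)))   [R3 at 1.1.1]
3. p(h(h(a)))  →  p(h(a))   [R3 at 1.1]
4. p(h(a))  →  p(a)   [R3 at 1]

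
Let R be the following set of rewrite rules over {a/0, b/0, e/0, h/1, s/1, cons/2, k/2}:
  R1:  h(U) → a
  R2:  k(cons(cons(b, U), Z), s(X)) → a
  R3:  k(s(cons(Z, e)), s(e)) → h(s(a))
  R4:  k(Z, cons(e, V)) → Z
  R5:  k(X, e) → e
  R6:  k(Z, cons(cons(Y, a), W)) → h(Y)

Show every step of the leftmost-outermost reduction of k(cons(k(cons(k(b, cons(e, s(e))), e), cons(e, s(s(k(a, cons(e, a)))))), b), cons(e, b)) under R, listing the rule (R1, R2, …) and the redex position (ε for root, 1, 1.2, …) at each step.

cons(cons(b, e), b)

1. k(cons(k(cons(k(b, cons(e, s(e))), e), cons(e, s(s(k(a, cons(e, a)))))), b), cons(e, b))  →  cons(k(cons(k(b, cons(e, s(e))), e), cons(e, s(s(k(a, cons(e, a)))))), b)   [R4 at ε]
2. cons(k(cons(k(b, cons(e, s(e))), e), cons(e, s(s(k(a, cons(e, a)))))), b)  →  cons(cons(k(b, cons(e, s(e))), e), b)   [R4 at 1]
3. cons(cons(k(b, cons(e, s(e))), e), b)  →  cons(cons(b, e), b)   [R4 at 1.1]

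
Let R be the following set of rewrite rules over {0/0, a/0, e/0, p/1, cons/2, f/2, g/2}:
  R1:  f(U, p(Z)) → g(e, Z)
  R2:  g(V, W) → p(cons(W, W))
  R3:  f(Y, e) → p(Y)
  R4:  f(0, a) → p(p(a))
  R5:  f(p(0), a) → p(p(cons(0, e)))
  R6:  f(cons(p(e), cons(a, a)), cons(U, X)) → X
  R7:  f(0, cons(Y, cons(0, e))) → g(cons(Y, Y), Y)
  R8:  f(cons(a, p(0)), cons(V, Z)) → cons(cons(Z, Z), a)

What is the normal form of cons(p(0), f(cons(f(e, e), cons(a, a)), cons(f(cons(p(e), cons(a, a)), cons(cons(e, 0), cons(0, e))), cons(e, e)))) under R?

1. cons(p(0), f(cons(f(e, e), cons(a, a)), cons(f(cons(p(e), cons(a, a)), cons(cons(e, 0), cons(0, e))), cons(e, e))))  →  cons(p(0), f(cons(p(e), cons(a, a)), cons(f(cons(p(e), cons(a, a)), cons(cons(e, 0), cons(0, e))), cons(e, e))))   [R3 at 2.1.1]
2. cons(p(0), f(cons(p(e), cons(a, a)), cons(f(cons(p(e), cons(a, a)), cons(cons(e, 0), cons(0, e))), cons(e, e))))  →  cons(p(0), cons(e, e))   [R6 at 2]

cons(p(0), cons(e, e))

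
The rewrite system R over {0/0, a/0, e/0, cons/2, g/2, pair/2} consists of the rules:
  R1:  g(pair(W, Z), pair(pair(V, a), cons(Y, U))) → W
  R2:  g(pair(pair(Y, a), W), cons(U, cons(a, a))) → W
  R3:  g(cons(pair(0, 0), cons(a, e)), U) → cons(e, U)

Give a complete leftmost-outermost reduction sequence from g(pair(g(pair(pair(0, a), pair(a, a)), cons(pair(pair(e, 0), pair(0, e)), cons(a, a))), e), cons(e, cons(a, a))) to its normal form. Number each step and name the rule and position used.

1. g(pair(g(pair(pair(0, a), pair(a, a)), cons(pair(pair(e, 0), pair(0, e)), cons(a, a))), e), cons(e, cons(a, a)))  →  g(pair(pair(a, a), e), cons(e, cons(a, a)))   [R2 at 1.1]
2. g(pair(pair(a, a), e), cons(e, cons(a, a)))  →  e   [R2 at ε]

e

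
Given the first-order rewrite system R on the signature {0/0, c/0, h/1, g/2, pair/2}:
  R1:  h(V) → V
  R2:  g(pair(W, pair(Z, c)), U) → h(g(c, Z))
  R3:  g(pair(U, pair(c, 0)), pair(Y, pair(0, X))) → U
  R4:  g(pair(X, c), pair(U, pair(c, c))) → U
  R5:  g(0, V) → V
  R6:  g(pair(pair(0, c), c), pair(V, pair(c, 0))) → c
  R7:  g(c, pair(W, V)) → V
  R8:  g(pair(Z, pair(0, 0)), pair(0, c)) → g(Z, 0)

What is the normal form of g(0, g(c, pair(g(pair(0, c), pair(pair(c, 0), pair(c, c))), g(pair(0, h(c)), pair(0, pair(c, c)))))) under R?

1. g(0, g(c, pair(g(pair(0, c), pair(pair(c, 0), pair(c, c))), g(pair(0, h(c)), pair(0, pair(c, c))))))  →  g(c, pair(g(pair(0, c), pair(pair(c, 0), pair(c, c))), g(pair(0, h(c)), pair(0, pair(c, c)))))   [R5 at ε]
2. g(c, pair(g(pair(0, c), pair(pair(c, 0), pair(c, c))), g(pair(0, h(c)), pair(0, pair(c, c)))))  →  g(pair(0, h(c)), pair(0, pair(c, c)))   [R7 at ε]
3. g(pair(0, h(c)), pair(0, pair(c, c)))  →  g(pair(0, c), pair(0, pair(c, c)))   [R1 at 1.2]
4. g(pair(0, c), pair(0, pair(c, c)))  →  0   [R4 at ε]

0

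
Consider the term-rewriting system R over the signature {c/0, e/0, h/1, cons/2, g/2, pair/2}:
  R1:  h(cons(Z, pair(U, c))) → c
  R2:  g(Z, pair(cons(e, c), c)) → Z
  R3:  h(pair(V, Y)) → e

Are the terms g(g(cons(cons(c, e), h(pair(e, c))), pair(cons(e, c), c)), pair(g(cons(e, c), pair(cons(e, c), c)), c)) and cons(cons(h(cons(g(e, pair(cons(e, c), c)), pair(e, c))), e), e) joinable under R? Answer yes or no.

yes — NF(t₁) = cons(cons(c, e), e), NF(t₂) = cons(cons(c, e), e)

Reduce t₁ = g(g(cons(cons(c, e), h(pair(e, c))), pair(cons(e, c), c)), pair(g(cons(e, c), pair(cons(e, c), c)), c)):
1. g(g(cons(cons(c, e), h(pair(e, c))), pair(cons(e, c), c)), pair(g(cons(e, c), pair(cons(e, c), c)), c))  →  g(cons(cons(c, e), h(pair(e, c))), pair(g(cons(e, c), pair(cons(e, c), c)), c))   [R2 at 1]
2. g(cons(cons(c, e), h(pair(e, c))), pair(g(cons(e, c), pair(cons(e, c), c)), c))  →  g(cons(cons(c, e), e), pair(g(cons(e, c), pair(cons(e, c), c)), c))   [R3 at 1.2]
3. g(cons(cons(c, e), e), pair(g(cons(e, c), pair(cons(e, c), c)), c))  →  g(cons(cons(c, e), e), pair(cons(e, c), c))   [R2 at 2.1]
4. g(cons(cons(c, e), e), pair(cons(e, c), c))  →  cons(cons(c, e), e)   [R2 at ε]

Reduce t₂ = cons(cons(h(cons(g(e, pair(cons(e, c), c)), pair(e, c))), e), e):
1. cons(cons(h(cons(g(e, pair(cons(e, c), c)), pair(e, c))), e), e)  →  cons(cons(c, e), e)   [R1 at 1.1]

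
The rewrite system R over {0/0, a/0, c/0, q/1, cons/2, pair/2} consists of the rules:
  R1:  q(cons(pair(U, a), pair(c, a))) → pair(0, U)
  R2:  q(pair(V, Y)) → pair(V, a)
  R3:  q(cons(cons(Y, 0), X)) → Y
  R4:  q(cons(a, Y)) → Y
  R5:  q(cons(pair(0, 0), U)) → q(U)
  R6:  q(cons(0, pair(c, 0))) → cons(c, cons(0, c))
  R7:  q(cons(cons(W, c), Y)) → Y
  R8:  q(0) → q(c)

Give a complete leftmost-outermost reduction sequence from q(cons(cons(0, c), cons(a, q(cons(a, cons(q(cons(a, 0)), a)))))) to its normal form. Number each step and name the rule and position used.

cons(a, cons(0, a))

1. q(cons(cons(0, c), cons(a, q(cons(a, cons(q(cons(a, 0)), a))))))  →  cons(a, q(cons(a, cons(q(cons(a, 0)), a))))   [R7 at ε]
2. cons(a, q(cons(a, cons(q(cons(a, 0)), a))))  →  cons(a, cons(q(cons(a, 0)), a))   [R4 at 2]
3. cons(a, cons(q(cons(a, 0)), a))  →  cons(a, cons(0, a))   [R4 at 2.1]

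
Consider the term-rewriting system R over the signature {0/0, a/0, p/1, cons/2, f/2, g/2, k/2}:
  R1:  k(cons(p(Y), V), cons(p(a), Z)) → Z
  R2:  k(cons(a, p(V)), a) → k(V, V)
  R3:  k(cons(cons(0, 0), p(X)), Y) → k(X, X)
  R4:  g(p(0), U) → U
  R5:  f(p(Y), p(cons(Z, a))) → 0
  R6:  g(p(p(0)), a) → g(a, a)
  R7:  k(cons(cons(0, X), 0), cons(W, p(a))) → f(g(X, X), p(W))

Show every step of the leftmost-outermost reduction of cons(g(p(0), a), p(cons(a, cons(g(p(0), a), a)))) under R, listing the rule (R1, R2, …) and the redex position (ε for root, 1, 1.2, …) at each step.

cons(a, p(cons(a, cons(a, a))))

1. cons(g(p(0), a), p(cons(a, cons(g(p(0), a), a))))  →  cons(a, p(cons(a, cons(g(p(0), a), a))))   [R4 at 1]
2. cons(a, p(cons(a, cons(g(p(0), a), a))))  →  cons(a, p(cons(a, cons(a, a))))   [R4 at 2.1.2.1]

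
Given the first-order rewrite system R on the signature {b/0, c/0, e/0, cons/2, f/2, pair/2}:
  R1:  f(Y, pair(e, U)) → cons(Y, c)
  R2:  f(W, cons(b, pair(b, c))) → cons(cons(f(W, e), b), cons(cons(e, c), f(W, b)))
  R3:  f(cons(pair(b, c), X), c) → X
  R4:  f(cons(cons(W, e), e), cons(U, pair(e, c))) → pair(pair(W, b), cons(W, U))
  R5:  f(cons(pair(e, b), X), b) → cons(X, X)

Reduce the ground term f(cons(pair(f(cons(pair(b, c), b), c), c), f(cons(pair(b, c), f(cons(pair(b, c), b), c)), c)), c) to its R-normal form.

1. f(cons(pair(f(cons(pair(b, c), b), c), c), f(cons(pair(b, c), f(cons(pair(b, c), b), c)), c)), c)  →  f(cons(pair(b, c), f(cons(pair(b, c), f(cons(pair(b, c), b), c)), c)), c)   [R3 at 1.1.1]
2. f(cons(pair(b, c), f(cons(pair(b, c), f(cons(pair(b, c), b), c)), c)), c)  →  f(cons(pair(b, c), f(cons(pair(b, c), b), c)), c)   [R3 at ε]
3. f(cons(pair(b, c), f(cons(pair(b, c), b), c)), c)  →  f(cons(pair(b, c), b), c)   [R3 at ε]
4. f(cons(pair(b, c), b), c)  →  b   [R3 at ε]

b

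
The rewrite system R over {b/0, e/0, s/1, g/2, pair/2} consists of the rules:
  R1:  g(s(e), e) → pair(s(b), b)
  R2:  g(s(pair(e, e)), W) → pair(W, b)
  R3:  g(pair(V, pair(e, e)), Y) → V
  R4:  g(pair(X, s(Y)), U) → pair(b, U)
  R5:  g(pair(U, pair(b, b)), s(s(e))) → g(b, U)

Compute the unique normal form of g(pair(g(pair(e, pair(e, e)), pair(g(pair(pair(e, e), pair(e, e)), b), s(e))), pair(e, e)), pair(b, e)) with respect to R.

e

1. g(pair(g(pair(e, pair(e, e)), pair(g(pair(pair(e, e), pair(e, e)), b), s(e))), pair(e, e)), pair(b, e))  →  g(pair(e, pair(e, e)), pair(g(pair(pair(e, e), pair(e, e)), b), s(e)))   [R3 at ε]
2. g(pair(e, pair(e, e)), pair(g(pair(pair(e, e), pair(e, e)), b), s(e)))  →  e   [R3 at ε]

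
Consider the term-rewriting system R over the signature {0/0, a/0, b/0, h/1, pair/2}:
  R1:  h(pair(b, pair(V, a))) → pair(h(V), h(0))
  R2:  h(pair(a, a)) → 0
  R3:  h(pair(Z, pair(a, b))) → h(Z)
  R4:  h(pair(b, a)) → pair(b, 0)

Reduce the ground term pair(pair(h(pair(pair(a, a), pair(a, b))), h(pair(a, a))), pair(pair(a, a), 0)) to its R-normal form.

1. pair(pair(h(pair(pair(a, a), pair(a, b))), h(pair(a, a))), pair(pair(a, a), 0))  →  pair(pair(h(pair(a, a)), h(pair(a, a))), pair(pair(a, a), 0))   [R3 at 1.1]
2. pair(pair(h(pair(a, a)), h(pair(a, a))), pair(pair(a, a), 0))  →  pair(pair(0, h(pair(a, a))), pair(pair(a, a), 0))   [R2 at 1.1]
3. pair(pair(0, h(pair(a, a))), pair(pair(a, a), 0))  →  pair(pair(0, 0), pair(pair(a, a), 0))   [R2 at 1.2]

pair(pair(0, 0), pair(pair(a, a), 0))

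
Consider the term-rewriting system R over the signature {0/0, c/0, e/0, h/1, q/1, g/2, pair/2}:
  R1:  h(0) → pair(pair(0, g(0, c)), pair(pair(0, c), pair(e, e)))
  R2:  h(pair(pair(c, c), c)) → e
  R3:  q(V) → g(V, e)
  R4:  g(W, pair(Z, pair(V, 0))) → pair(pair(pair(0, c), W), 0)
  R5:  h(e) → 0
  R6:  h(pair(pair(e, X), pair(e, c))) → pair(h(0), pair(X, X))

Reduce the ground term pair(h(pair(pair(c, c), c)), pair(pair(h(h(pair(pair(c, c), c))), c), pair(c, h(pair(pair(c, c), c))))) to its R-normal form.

pair(e, pair(pair(0, c), pair(c, e)))

1. pair(h(pair(pair(c, c), c)), pair(pair(h(h(pair(pair(c, c), c))), c), pair(c, h(pair(pair(c, c), c)))))  →  pair(e, pair(pair(h(h(pair(pair(c, c), c))), c), pair(c, h(pair(pair(c, c), c)))))   [R2 at 1]
2. pair(e, pair(pair(h(h(pair(pair(c, c), c))), c), pair(c, h(pair(pair(c, c), c)))))  →  pair(e, pair(pair(h(e), c), pair(c, h(pair(pair(c, c), c)))))   [R2 at 2.1.1.1]
3. pair(e, pair(pair(h(e), c), pair(c, h(pair(pair(c, c), c)))))  →  pair(e, pair(pair(0, c), pair(c, h(pair(pair(c, c), c)))))   [R5 at 2.1.1]
4. pair(e, pair(pair(0, c), pair(c, h(pair(pair(c, c), c)))))  →  pair(e, pair(pair(0, c), pair(c, e)))   [R2 at 2.2.2]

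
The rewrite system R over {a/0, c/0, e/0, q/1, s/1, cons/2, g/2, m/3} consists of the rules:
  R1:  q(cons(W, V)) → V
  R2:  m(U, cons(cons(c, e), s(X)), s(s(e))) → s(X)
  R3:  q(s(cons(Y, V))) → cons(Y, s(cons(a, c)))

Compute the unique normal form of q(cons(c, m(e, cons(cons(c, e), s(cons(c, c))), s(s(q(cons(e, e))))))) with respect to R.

1. q(cons(c, m(e, cons(cons(c, e), s(cons(c, c))), s(s(q(cons(e, e)))))))  →  m(e, cons(cons(c, e), s(cons(c, c))), s(s(q(cons(e, e)))))   [R1 at ε]
2. m(e, cons(cons(c, e), s(cons(c, c))), s(s(q(cons(e, e)))))  →  m(e, cons(cons(c, e), s(cons(c, c))), s(s(e)))   [R1 at 3.1.1]
3. m(e, cons(cons(c, e), s(cons(c, c))), s(s(e)))  →  s(cons(c, c))   [R2 at ε]

s(cons(c, c))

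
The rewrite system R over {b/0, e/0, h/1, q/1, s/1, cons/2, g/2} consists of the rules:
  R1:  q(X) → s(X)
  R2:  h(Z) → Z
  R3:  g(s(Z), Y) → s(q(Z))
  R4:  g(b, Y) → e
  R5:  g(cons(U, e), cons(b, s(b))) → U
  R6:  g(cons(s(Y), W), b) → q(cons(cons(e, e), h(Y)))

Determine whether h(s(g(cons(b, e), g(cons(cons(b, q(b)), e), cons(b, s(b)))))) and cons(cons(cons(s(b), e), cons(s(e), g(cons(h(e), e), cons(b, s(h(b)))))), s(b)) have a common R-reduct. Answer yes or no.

no — NF(t₁) = s(b), NF(t₂) = cons(cons(cons(s(b), e), cons(s(e), e)), s(b))

Reduce t₁ = h(s(g(cons(b, e), g(cons(cons(b, q(b)), e), cons(b, s(b)))))):
1. h(s(g(cons(b, e), g(cons(cons(b, q(b)), e), cons(b, s(b))))))  →  s(g(cons(b, e), g(cons(cons(b, q(b)), e), cons(b, s(b)))))   [R2 at ε]
2. s(g(cons(b, e), g(cons(cons(b, q(b)), e), cons(b, s(b)))))  →  s(g(cons(b, e), cons(b, q(b))))   [R5 at 1.2]
3. s(g(cons(b, e), cons(b, q(b))))  →  s(g(cons(b, e), cons(b, s(b))))   [R1 at 1.2.2]
4. s(g(cons(b, e), cons(b, s(b))))  →  s(b)   [R5 at 1]

Reduce t₂ = cons(cons(cons(s(b), e), cons(s(e), g(cons(h(e), e), cons(b, s(h(b)))))), s(b)):
1. cons(cons(cons(s(b), e), cons(s(e), g(cons(h(e), e), cons(b, s(h(b)))))), s(b))  →  cons(cons(cons(s(b), e), cons(s(e), g(cons(e, e), cons(b, s(h(b)))))), s(b))   [R2 at 1.2.2.1.1]
2. cons(cons(cons(s(b), e), cons(s(e), g(cons(e, e), cons(b, s(h(b)))))), s(b))  →  cons(cons(cons(s(b), e), cons(s(e), g(cons(e, e), cons(b, s(b))))), s(b))   [R2 at 1.2.2.2.2.1]
3. cons(cons(cons(s(b), e), cons(s(e), g(cons(e, e), cons(b, s(b))))), s(b))  →  cons(cons(cons(s(b), e), cons(s(e), e)), s(b))   [R5 at 1.2.2]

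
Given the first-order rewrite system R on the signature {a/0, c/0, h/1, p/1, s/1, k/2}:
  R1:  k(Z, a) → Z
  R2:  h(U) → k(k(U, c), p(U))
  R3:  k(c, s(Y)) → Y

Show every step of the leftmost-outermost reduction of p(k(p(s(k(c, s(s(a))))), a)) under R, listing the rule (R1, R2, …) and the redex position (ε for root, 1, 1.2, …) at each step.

p(p(s(s(a))))

1. p(k(p(s(k(c, s(s(a))))), a))  →  p(p(s(k(c, s(s(a))))))   [R1 at 1]
2. p(p(s(k(c, s(s(a))))))  →  p(p(s(s(a))))   [R3 at 1.1.1]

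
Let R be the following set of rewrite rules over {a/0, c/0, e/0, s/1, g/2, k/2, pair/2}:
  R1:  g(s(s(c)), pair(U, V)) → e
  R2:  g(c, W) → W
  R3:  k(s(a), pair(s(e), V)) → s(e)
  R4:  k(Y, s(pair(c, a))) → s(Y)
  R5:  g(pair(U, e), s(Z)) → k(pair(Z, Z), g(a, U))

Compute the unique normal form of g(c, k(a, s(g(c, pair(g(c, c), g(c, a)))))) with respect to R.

1. g(c, k(a, s(g(c, pair(g(c, c), g(c, a))))))  →  k(a, s(g(c, pair(g(c, c), g(c, a)))))   [R2 at ε]
2. k(a, s(g(c, pair(g(c, c), g(c, a)))))  →  k(a, s(pair(g(c, c), g(c, a))))   [R2 at 2.1]
3. k(a, s(pair(g(c, c), g(c, a))))  →  k(a, s(pair(c, g(c, a))))   [R2 at 2.1.1]
4. k(a, s(pair(c, g(c, a))))  →  k(a, s(pair(c, a)))   [R2 at 2.1.2]
5. k(a, s(pair(c, a)))  →  s(a)   [R4 at ε]

s(a)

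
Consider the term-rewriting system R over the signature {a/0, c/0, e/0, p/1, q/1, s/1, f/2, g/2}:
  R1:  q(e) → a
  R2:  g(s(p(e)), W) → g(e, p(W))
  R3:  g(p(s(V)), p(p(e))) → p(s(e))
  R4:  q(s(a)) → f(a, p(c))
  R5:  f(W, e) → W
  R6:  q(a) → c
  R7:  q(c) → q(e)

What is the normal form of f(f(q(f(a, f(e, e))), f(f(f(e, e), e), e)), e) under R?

1. f(f(q(f(a, f(e, e))), f(f(f(e, e), e), e)), e)  →  f(q(f(a, f(e, e))), f(f(f(e, e), e), e))   [R5 at ε]
2. f(q(f(a, f(e, e))), f(f(f(e, e), e), e))  →  f(q(f(a, e)), f(f(f(e, e), e), e))   [R5 at 1.1.2]
3. f(q(f(a, e)), f(f(f(e, e), e), e))  →  f(q(a), f(f(f(e, e), e), e))   [R5 at 1.1]
4. f(q(a), f(f(f(e, e), e), e))  →  f(c, f(f(f(e, e), e), e))   [R6 at 1]
5. f(c, f(f(f(e, e), e), e))  →  f(c, f(f(e, e), e))   [R5 at 2]
6. f(c, f(f(e, e), e))  →  f(c, f(e, e))   [R5 at 2]
7. f(c, f(e, e))  →  f(c, e)   [R5 at 2]
8. f(c, e)  →  c   [R5 at ε]

c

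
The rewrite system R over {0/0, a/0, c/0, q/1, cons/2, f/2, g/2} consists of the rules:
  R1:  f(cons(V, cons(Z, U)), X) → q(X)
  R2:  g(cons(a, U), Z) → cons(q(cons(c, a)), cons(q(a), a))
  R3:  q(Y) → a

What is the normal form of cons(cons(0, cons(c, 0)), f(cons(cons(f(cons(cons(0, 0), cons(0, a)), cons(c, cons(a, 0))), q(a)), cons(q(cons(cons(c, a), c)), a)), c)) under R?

cons(cons(0, cons(c, 0)), a)

1. cons(cons(0, cons(c, 0)), f(cons(cons(f(cons(cons(0, 0), cons(0, a)), cons(c, cons(a, 0))), q(a)), cons(q(cons(cons(c, a), c)), a)), c))  →  cons(cons(0, cons(c, 0)), q(c))   [R1 at 2]
2. cons(cons(0, cons(c, 0)), q(c))  →  cons(cons(0, cons(c, 0)), a)   [R3 at 2]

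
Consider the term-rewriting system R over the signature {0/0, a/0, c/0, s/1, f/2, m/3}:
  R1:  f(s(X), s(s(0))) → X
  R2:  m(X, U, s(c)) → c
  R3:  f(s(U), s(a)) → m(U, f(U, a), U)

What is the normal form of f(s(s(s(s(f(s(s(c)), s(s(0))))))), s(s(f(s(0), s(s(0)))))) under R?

s(s(s(s(c))))

1. f(s(s(s(s(f(s(s(c)), s(s(0))))))), s(s(f(s(0), s(s(0))))))  →  f(s(s(s(s(s(c))))), s(s(f(s(0), s(s(0))))))   [R1 at 1.1.1.1.1]
2. f(s(s(s(s(s(c))))), s(s(f(s(0), s(s(0))))))  →  f(s(s(s(s(s(c))))), s(s(0)))   [R1 at 2.1.1]
3. f(s(s(s(s(s(c))))), s(s(0)))  →  s(s(s(s(c))))   [R1 at ε]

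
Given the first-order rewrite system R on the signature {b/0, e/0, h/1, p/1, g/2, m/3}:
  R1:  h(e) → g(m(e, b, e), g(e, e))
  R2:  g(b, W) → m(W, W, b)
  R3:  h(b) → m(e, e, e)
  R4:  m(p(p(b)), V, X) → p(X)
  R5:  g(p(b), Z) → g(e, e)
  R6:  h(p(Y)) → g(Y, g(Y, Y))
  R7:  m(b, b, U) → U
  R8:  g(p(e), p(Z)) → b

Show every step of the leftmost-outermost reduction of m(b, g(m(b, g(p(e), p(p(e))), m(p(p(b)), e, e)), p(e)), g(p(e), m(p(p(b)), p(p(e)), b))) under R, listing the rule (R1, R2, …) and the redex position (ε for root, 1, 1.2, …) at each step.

b

1. m(b, g(m(b, g(p(e), p(p(e))), m(p(p(b)), e, e)), p(e)), g(p(e), m(p(p(b)), p(p(e)), b)))  →  m(b, g(m(b, b, m(p(p(b)), e, e)), p(e)), g(p(e), m(p(p(b)), p(p(e)), b)))   [R8 at 2.1.2]
2. m(b, g(m(b, b, m(p(p(b)), e, e)), p(e)), g(p(e), m(p(p(b)), p(p(e)), b)))  →  m(b, g(m(p(p(b)), e, e), p(e)), g(p(e), m(p(p(b)), p(p(e)), b)))   [R7 at 2.1]
3. m(b, g(m(p(p(b)), e, e), p(e)), g(p(e), m(p(p(b)), p(p(e)), b)))  →  m(b, g(p(e), p(e)), g(p(e), m(p(p(b)), p(p(e)), b)))   [R4 at 2.1]
4. m(b, g(p(e), p(e)), g(p(e), m(p(p(b)), p(p(e)), b)))  →  m(b, b, g(p(e), m(p(p(b)), p(p(e)), b)))   [R8 at 2]
5. m(b, b, g(p(e), m(p(p(b)), p(p(e)), b)))  →  g(p(e), m(p(p(b)), p(p(e)), b))   [R7 at ε]
6. g(p(e), m(p(p(b)), p(p(e)), b))  →  g(p(e), p(b))   [R4 at 2]
7. g(p(e), p(b))  →  b   [R8 at ε]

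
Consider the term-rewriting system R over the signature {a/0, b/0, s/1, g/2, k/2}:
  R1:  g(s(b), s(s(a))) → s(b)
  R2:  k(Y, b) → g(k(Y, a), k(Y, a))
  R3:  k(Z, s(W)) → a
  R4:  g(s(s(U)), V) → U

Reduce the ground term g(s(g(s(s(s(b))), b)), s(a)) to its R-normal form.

b

1. g(s(g(s(s(s(b))), b)), s(a))  →  g(s(s(b)), s(a))   [R4 at 1.1]
2. g(s(s(b)), s(a))  →  b   [R4 at ε]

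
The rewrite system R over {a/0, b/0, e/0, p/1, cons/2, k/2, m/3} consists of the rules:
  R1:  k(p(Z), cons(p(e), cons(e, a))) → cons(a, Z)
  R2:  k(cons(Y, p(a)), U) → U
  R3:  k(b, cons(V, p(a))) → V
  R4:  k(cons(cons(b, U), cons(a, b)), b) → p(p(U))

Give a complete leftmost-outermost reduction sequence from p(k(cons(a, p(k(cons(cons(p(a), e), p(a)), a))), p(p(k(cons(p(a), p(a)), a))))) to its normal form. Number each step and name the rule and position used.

1. p(k(cons(a, p(k(cons(cons(p(a), e), p(a)), a))), p(p(k(cons(p(a), p(a)), a)))))  →  p(k(cons(a, p(a)), p(p(k(cons(p(a), p(a)), a)))))   [R2 at 1.1.2.1]
2. p(k(cons(a, p(a)), p(p(k(cons(p(a), p(a)), a)))))  →  p(p(p(k(cons(p(a), p(a)), a))))   [R2 at 1]
3. p(p(p(k(cons(p(a), p(a)), a))))  →  p(p(p(a)))   [R2 at 1.1.1]

p(p(p(a)))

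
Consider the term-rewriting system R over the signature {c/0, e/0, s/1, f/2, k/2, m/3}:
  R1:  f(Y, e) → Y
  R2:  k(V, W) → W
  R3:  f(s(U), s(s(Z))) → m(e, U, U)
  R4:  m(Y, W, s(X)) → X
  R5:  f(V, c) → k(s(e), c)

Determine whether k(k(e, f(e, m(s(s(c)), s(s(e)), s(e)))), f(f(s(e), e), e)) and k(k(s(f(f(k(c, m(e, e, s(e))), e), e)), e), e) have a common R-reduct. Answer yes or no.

no — NF(t₁) = s(e), NF(t₂) = e

Reduce t₁ = k(k(e, f(e, m(s(s(c)), s(s(e)), s(e)))), f(f(s(e), e), e)):
1. k(k(e, f(e, m(s(s(c)), s(s(e)), s(e)))), f(f(s(e), e), e))  →  f(f(s(e), e), e)   [R2 at ε]
2. f(f(s(e), e), e)  →  f(s(e), e)   [R1 at ε]
3. f(s(e), e)  →  s(e)   [R1 at ε]

Reduce t₂ = k(k(s(f(f(k(c, m(e, e, s(e))), e), e)), e), e):
1. k(k(s(f(f(k(c, m(e, e, s(e))), e), e)), e), e)  →  e   [R2 at ε]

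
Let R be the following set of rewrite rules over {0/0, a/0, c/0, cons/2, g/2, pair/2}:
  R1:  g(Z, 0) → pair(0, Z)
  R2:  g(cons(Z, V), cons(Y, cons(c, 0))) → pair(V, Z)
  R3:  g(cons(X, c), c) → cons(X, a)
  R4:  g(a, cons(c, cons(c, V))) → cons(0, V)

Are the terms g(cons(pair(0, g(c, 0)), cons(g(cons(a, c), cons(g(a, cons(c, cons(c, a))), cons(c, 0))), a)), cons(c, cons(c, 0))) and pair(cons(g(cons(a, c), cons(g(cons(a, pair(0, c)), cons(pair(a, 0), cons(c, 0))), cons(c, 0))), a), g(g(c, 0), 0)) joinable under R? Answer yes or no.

yes — NF(t₁) = pair(cons(pair(c, a), a), pair(0, pair(0, c))), NF(t₂) = pair(cons(pair(c, a), a), pair(0, pair(0, c)))

Reduce t₁ = g(cons(pair(0, g(c, 0)), cons(g(cons(a, c), cons(g(a, cons(c, cons(c, a))), cons(c, 0))), a)), cons(c, cons(c, 0))):
1. g(cons(pair(0, g(c, 0)), cons(g(cons(a, c), cons(g(a, cons(c, cons(c, a))), cons(c, 0))), a)), cons(c, cons(c, 0)))  →  pair(cons(g(cons(a, c), cons(g(a, cons(c, cons(c, a))), cons(c, 0))), a), pair(0, g(c, 0)))   [R2 at ε]
2. pair(cons(g(cons(a, c), cons(g(a, cons(c, cons(c, a))), cons(c, 0))), a), pair(0, g(c, 0)))  →  pair(cons(pair(c, a), a), pair(0, g(c, 0)))   [R2 at 1.1]
3. pair(cons(pair(c, a), a), pair(0, g(c, 0)))  →  pair(cons(pair(c, a), a), pair(0, pair(0, c)))   [R1 at 2.2]

Reduce t₂ = pair(cons(g(cons(a, c), cons(g(cons(a, pair(0, c)), cons(pair(a, 0), cons(c, 0))), cons(c, 0))), a), g(g(c, 0), 0)):
1. pair(cons(g(cons(a, c), cons(g(cons(a, pair(0, c)), cons(pair(a, 0), cons(c, 0))), cons(c, 0))), a), g(g(c, 0), 0))  →  pair(cons(pair(c, a), a), g(g(c, 0), 0))   [R2 at 1.1]
2. pair(cons(pair(c, a), a), g(g(c, 0), 0))  →  pair(cons(pair(c, a), a), pair(0, g(c, 0)))   [R1 at 2]
3. pair(cons(pair(c, a), a), pair(0, g(c, 0)))  →  pair(cons(pair(c, a), a), pair(0, pair(0, c)))   [R1 at 2.2]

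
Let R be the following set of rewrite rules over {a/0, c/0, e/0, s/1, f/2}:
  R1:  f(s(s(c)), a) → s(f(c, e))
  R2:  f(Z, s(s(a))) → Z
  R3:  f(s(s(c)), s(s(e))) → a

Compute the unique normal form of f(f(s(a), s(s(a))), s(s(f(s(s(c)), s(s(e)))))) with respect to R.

1. f(f(s(a), s(s(a))), s(s(f(s(s(c)), s(s(e))))))  →  f(s(a), s(s(f(s(s(c)), s(s(e))))))   [R2 at 1]
2. f(s(a), s(s(f(s(s(c)), s(s(e))))))  →  f(s(a), s(s(a)))   [R3 at 2.1.1]
3. f(s(a), s(s(a)))  →  s(a)   [R2 at ε]

s(a)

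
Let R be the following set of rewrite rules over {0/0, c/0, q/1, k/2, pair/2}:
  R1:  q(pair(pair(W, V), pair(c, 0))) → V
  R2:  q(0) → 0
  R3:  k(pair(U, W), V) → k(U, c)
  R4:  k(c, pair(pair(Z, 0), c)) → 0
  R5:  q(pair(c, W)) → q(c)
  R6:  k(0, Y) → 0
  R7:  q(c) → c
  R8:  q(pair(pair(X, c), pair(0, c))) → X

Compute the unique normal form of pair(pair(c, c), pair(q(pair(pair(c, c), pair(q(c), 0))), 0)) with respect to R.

pair(pair(c, c), pair(c, 0))

1. pair(pair(c, c), pair(q(pair(pair(c, c), pair(q(c), 0))), 0))  →  pair(pair(c, c), pair(q(pair(pair(c, c), pair(c, 0))), 0))   [R7 at 2.1.1.2.1]
2. pair(pair(c, c), pair(q(pair(pair(c, c), pair(c, 0))), 0))  →  pair(pair(c, c), pair(c, 0))   [R1 at 2.1]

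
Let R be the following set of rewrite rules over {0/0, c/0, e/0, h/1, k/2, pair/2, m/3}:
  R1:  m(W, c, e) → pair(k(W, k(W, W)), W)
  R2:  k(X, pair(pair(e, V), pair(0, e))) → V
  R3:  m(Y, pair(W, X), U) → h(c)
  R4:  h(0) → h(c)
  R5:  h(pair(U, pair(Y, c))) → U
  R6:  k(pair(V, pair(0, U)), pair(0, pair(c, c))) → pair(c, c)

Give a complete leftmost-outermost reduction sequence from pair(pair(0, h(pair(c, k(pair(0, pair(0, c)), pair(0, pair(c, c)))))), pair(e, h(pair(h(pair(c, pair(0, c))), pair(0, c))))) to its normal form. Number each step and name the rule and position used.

1. pair(pair(0, h(pair(c, k(pair(0, pair(0, c)), pair(0, pair(c, c)))))), pair(e, h(pair(h(pair(c, pair(0, c))), pair(0, c)))))  →  pair(pair(0, h(pair(c, pair(c, c)))), pair(e, h(pair(h(pair(c, pair(0, c))), pair(0, c)))))   [R6 at 1.2.1.2]
2. pair(pair(0, h(pair(c, pair(c, c)))), pair(e, h(pair(h(pair(c, pair(0, c))), pair(0, c)))))  →  pair(pair(0, c), pair(e, h(pair(h(pair(c, pair(0, c))), pair(0, c)))))   [R5 at 1.2]
3. pair(pair(0, c), pair(e, h(pair(h(pair(c, pair(0, c))), pair(0, c)))))  →  pair(pair(0, c), pair(e, h(pair(c, pair(0, c)))))   [R5 at 2.2]
4. pair(pair(0, c), pair(e, h(pair(c, pair(0, c)))))  →  pair(pair(0, c), pair(e, c))   [R5 at 2.2]

pair(pair(0, c), pair(e, c))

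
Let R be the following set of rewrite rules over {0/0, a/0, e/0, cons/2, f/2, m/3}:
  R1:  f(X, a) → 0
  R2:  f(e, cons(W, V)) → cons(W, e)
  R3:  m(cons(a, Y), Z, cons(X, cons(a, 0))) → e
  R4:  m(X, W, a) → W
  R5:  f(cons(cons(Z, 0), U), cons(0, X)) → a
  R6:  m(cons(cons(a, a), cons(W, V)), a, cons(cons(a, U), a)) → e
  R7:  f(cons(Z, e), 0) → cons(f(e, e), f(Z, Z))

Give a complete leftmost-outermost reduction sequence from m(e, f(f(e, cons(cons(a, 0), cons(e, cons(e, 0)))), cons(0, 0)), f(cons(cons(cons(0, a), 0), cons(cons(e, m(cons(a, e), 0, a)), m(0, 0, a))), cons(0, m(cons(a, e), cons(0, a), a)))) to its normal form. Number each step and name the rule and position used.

a

1. m(e, f(f(e, cons(cons(a, 0), cons(e, cons(e, 0)))), cons(0, 0)), f(cons(cons(cons(0, a), 0), cons(cons(e, m(cons(a, e), 0, a)), m(0, 0, a))), cons(0, m(cons(a, e), cons(0, a), a))))  →  m(e, f(cons(cons(a, 0), e), cons(0, 0)), f(cons(cons(cons(0, a), 0), cons(cons(e, m(cons(a, e), 0, a)), m(0, 0, a))), cons(0, m(cons(a, e), cons(0, a), a))))   [R2 at 2.1]
2. m(e, f(cons(cons(a, 0), e), cons(0, 0)), f(cons(cons(cons(0, a), 0), cons(cons(e, m(cons(a, e), 0, a)), m(0, 0, a))), cons(0, m(cons(a, e), cons(0, a), a))))  →  m(e, a, f(cons(cons(cons(0, a), 0), cons(cons(e, m(cons(a, e), 0, a)), m(0, 0, a))), cons(0, m(cons(a, e), cons(0, a), a))))   [R5 at 2]
3. m(e, a, f(cons(cons(cons(0, a), 0), cons(cons(e, m(cons(a, e), 0, a)), m(0, 0, a))), cons(0, m(cons(a, e), cons(0, a), a))))  →  m(e, a, a)   [R5 at 3]
4. m(e, a, a)  →  a   [R4 at ε]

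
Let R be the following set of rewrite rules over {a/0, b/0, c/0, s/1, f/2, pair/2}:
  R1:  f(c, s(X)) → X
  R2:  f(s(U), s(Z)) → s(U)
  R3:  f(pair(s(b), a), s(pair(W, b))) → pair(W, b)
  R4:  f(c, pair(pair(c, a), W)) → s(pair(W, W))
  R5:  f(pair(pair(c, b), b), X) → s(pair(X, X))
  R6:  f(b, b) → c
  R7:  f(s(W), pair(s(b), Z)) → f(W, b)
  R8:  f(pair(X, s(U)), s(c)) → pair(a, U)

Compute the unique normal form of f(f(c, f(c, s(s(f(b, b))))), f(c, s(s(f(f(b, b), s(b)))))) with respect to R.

1. f(f(c, f(c, s(s(f(b, b))))), f(c, s(s(f(f(b, b), s(b))))))  →  f(f(c, s(f(b, b))), f(c, s(s(f(f(b, b), s(b))))))   [R1 at 1.2]
2. f(f(c, s(f(b, b))), f(c, s(s(f(f(b, b), s(b))))))  →  f(f(b, b), f(c, s(s(f(f(b, b), s(b))))))   [R1 at 1]
3. f(f(b, b), f(c, s(s(f(f(b, b), s(b))))))  →  f(c, f(c, s(s(f(f(b, b), s(b))))))   [R6 at 1]
4. f(c, f(c, s(s(f(f(b, b), s(b))))))  →  f(c, s(f(f(b, b), s(b))))   [R1 at 2]
5. f(c, s(f(f(b, b), s(b))))  →  f(f(b, b), s(b))   [R1 at ε]
6. f(f(b, b), s(b))  →  f(c, s(b))   [R6 at 1]
7. f(c, s(b))  →  b   [R1 at ε]

b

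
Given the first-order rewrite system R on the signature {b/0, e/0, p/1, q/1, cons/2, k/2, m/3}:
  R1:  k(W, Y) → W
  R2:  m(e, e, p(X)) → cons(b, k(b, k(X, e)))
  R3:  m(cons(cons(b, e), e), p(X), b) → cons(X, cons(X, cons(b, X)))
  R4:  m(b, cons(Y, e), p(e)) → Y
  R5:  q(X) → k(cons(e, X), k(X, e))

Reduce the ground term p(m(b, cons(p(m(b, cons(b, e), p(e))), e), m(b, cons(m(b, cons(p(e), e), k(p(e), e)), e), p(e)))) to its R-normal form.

p(p(b))

1. p(m(b, cons(p(m(b, cons(b, e), p(e))), e), m(b, cons(m(b, cons(p(e), e), k(p(e), e)), e), p(e))))  →  p(m(b, cons(p(b), e), m(b, cons(m(b, cons(p(e), e), k(p(e), e)), e), p(e))))   [R4 at 1.2.1.1]
2. p(m(b, cons(p(b), e), m(b, cons(m(b, cons(p(e), e), k(p(e), e)), e), p(e))))  →  p(m(b, cons(p(b), e), m(b, cons(p(e), e), k(p(e), e))))   [R4 at 1.3]
3. p(m(b, cons(p(b), e), m(b, cons(p(e), e), k(p(e), e))))  →  p(m(b, cons(p(b), e), m(b, cons(p(e), e), p(e))))   [R1 at 1.3.3]
4. p(m(b, cons(p(b), e), m(b, cons(p(e), e), p(e))))  →  p(m(b, cons(p(b), e), p(e)))   [R4 at 1.3]
5. p(m(b, cons(p(b), e), p(e)))  →  p(p(b))   [R4 at 1]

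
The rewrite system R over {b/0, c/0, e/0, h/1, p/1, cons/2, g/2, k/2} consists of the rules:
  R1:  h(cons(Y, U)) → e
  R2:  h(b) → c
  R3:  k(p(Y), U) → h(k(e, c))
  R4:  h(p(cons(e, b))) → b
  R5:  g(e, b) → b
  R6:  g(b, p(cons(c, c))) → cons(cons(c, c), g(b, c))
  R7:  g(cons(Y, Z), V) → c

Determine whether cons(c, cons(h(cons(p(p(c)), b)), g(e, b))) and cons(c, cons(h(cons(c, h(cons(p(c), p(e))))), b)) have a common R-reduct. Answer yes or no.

yes — NF(t₁) = cons(c, cons(e, b)), NF(t₂) = cons(c, cons(e, b))

Reduce t₁ = cons(c, cons(h(cons(p(p(c)), b)), g(e, b))):
1. cons(c, cons(h(cons(p(p(c)), b)), g(e, b)))  →  cons(c, cons(e, g(e, b)))   [R1 at 2.1]
2. cons(c, cons(e, g(e, b)))  →  cons(c, cons(e, b))   [R5 at 2.2]

Reduce t₂ = cons(c, cons(h(cons(c, h(cons(p(c), p(e))))), b)):
1. cons(c, cons(h(cons(c, h(cons(p(c), p(e))))), b))  →  cons(c, cons(e, b))   [R1 at 2.1]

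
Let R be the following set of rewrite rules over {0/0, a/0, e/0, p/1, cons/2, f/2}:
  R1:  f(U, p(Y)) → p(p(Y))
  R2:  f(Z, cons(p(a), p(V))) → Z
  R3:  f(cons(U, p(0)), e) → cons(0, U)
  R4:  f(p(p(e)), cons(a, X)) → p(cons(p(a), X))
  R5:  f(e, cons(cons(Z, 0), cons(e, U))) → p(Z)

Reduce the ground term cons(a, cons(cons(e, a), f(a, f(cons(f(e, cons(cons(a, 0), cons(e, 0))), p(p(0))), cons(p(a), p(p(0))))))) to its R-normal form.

1. cons(a, cons(cons(e, a), f(a, f(cons(f(e, cons(cons(a, 0), cons(e, 0))), p(p(0))), cons(p(a), p(p(0)))))))  →  cons(a, cons(cons(e, a), f(a, cons(f(e, cons(cons(a, 0), cons(e, 0))), p(p(0))))))   [R2 at 2.2.2]
2. cons(a, cons(cons(e, a), f(a, cons(f(e, cons(cons(a, 0), cons(e, 0))), p(p(0))))))  →  cons(a, cons(cons(e, a), f(a, cons(p(a), p(p(0))))))   [R5 at 2.2.2.1]
3. cons(a, cons(cons(e, a), f(a, cons(p(a), p(p(0))))))  →  cons(a, cons(cons(e, a), a))   [R2 at 2.2]

cons(a, cons(cons(e, a), a))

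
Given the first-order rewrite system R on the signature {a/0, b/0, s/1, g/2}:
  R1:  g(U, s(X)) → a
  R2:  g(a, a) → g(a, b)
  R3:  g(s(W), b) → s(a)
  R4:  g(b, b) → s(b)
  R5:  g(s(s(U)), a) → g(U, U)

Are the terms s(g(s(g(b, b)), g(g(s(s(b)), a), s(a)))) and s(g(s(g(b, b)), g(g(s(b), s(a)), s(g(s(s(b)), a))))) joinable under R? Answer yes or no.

Reduce t₁ = s(g(s(g(b, b)), g(g(s(s(b)), a), s(a)))):
1. s(g(s(g(b, b)), g(g(s(s(b)), a), s(a))))  →  s(g(s(s(b)), g(g(s(s(b)), a), s(a))))   [R4 at 1.1.1]
2. s(g(s(s(b)), g(g(s(s(b)), a), s(a))))  →  s(g(s(s(b)), a))   [R1 at 1.2]
3. s(g(s(s(b)), a))  →  s(g(b, b))   [R5 at 1]
4. s(g(b, b))  →  s(s(b))   [R4 at 1]

Reduce t₂ = s(g(s(g(b, b)), g(g(s(b), s(a)), s(g(s(s(b)), a))))):
1. s(g(s(g(b, b)), g(g(s(b), s(a)), s(g(s(s(b)), a)))))  →  s(g(s(s(b)), g(g(s(b), s(a)), s(g(s(s(b)), a)))))   [R4 at 1.1.1]
2. s(g(s(s(b)), g(g(s(b), s(a)), s(g(s(s(b)), a)))))  →  s(g(s(s(b)), a))   [R1 at 1.2]
3. s(g(s(s(b)), a))  →  s(g(b, b))   [R5 at 1]
4. s(g(b, b))  →  s(s(b))   [R4 at 1]

yes — NF(t₁) = s(s(b)), NF(t₂) = s(s(b))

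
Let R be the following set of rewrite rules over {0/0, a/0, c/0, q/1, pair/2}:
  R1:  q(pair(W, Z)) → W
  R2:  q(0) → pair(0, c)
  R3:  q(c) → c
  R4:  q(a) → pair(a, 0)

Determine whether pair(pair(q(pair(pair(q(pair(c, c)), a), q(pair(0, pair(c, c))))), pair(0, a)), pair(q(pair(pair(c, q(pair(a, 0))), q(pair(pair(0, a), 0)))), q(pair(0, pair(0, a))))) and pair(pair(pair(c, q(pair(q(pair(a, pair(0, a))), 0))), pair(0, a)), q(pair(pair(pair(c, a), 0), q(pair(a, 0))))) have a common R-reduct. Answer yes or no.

yes — NF(t₁) = pair(pair(pair(c, a), pair(0, a)), pair(pair(c, a), 0)), NF(t₂) = pair(pair(pair(c, a), pair(0, a)), pair(pair(c, a), 0))

Reduce t₁ = pair(pair(q(pair(pair(q(pair(c, c)), a), q(pair(0, pair(c, c))))), pair(0, a)), pair(q(pair(pair(c, q(pair(a, 0))), q(pair(pair(0, a), 0)))), q(pair(0, pair(0, a))))):
1. pair(pair(q(pair(pair(q(pair(c, c)), a), q(pair(0, pair(c, c))))), pair(0, a)), pair(q(pair(pair(c, q(pair(a, 0))), q(pair(pair(0, a), 0)))), q(pair(0, pair(0, a)))))  →  pair(pair(pair(q(pair(c, c)), a), pair(0, a)), pair(q(pair(pair(c, q(pair(a, 0))), q(pair(pair(0, a), 0)))), q(pair(0, pair(0, a)))))   [R1 at 1.1]
2. pair(pair(pair(q(pair(c, c)), a), pair(0, a)), pair(q(pair(pair(c, q(pair(a, 0))), q(pair(pair(0, a), 0)))), q(pair(0, pair(0, a)))))  →  pair(pair(pair(c, a), pair(0, a)), pair(q(pair(pair(c, q(pair(a, 0))), q(pair(pair(0, a), 0)))), q(pair(0, pair(0, a)))))   [R1 at 1.1.1]
3. pair(pair(pair(c, a), pair(0, a)), pair(q(pair(pair(c, q(pair(a, 0))), q(pair(pair(0, a), 0)))), q(pair(0, pair(0, a)))))  →  pair(pair(pair(c, a), pair(0, a)), pair(pair(c, q(pair(a, 0))), q(pair(0, pair(0, a)))))   [R1 at 2.1]
4. pair(pair(pair(c, a), pair(0, a)), pair(pair(c, q(pair(a, 0))), q(pair(0, pair(0, a)))))  →  pair(pair(pair(c, a), pair(0, a)), pair(pair(c, a), q(pair(0, pair(0, a)))))   [R1 at 2.1.2]
5. pair(pair(pair(c, a), pair(0, a)), pair(pair(c, a), q(pair(0, pair(0, a)))))  →  pair(pair(pair(c, a), pair(0, a)), pair(pair(c, a), 0))   [R1 at 2.2]

Reduce t₂ = pair(pair(pair(c, q(pair(q(pair(a, pair(0, a))), 0))), pair(0, a)), q(pair(pair(pair(c, a), 0), q(pair(a, 0))))):
1. pair(pair(pair(c, q(pair(q(pair(a, pair(0, a))), 0))), pair(0, a)), q(pair(pair(pair(c, a), 0), q(pair(a, 0)))))  →  pair(pair(pair(c, q(pair(a, pair(0, a)))), pair(0, a)), q(pair(pair(pair(c, a), 0), q(pair(a, 0)))))   [R1 at 1.1.2]
2. pair(pair(pair(c, q(pair(a, pair(0, a)))), pair(0, a)), q(pair(pair(pair(c, a), 0), q(pair(a, 0)))))  →  pair(pair(pair(c, a), pair(0, a)), q(pair(pair(pair(c, a), 0), q(pair(a, 0)))))   [R1 at 1.1.2]
3. pair(pair(pair(c, a), pair(0, a)), q(pair(pair(pair(c, a), 0), q(pair(a, 0)))))  →  pair(pair(pair(c, a), pair(0, a)), pair(pair(c, a), 0))   [R1 at 2]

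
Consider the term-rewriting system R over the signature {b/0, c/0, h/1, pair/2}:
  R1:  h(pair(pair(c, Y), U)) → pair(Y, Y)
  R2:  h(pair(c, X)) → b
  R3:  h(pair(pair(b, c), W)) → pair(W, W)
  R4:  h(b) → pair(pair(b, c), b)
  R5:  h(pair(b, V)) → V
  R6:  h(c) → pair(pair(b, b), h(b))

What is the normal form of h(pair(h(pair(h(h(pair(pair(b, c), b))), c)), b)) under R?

b

1. h(pair(h(pair(h(h(pair(pair(b, c), b))), c)), b))  →  h(pair(h(pair(h(pair(b, b)), c)), b))   [R3 at 1.1.1.1.1]
2. h(pair(h(pair(h(pair(b, b)), c)), b))  →  h(pair(h(pair(b, c)), b))   [R5 at 1.1.1.1]
3. h(pair(h(pair(b, c)), b))  →  h(pair(c, b))   [R5 at 1.1]
4. h(pair(c, b))  →  b   [R2 at ε]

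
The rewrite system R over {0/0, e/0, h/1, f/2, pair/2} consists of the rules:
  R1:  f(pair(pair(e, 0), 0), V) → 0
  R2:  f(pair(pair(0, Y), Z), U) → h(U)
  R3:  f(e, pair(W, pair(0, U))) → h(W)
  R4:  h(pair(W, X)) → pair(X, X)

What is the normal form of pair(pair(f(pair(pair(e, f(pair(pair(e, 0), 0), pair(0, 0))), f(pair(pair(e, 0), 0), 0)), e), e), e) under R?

pair(pair(0, e), e)

1. pair(pair(f(pair(pair(e, f(pair(pair(e, 0), 0), pair(0, 0))), f(pair(pair(e, 0), 0), 0)), e), e), e)  →  pair(pair(f(pair(pair(e, 0), f(pair(pair(e, 0), 0), 0)), e), e), e)   [R1 at 1.1.1.1.2]
2. pair(pair(f(pair(pair(e, 0), f(pair(pair(e, 0), 0), 0)), e), e), e)  →  pair(pair(f(pair(pair(e, 0), 0), e), e), e)   [R1 at 1.1.1.2]
3. pair(pair(f(pair(pair(e, 0), 0), e), e), e)  →  pair(pair(0, e), e)   [R1 at 1.1]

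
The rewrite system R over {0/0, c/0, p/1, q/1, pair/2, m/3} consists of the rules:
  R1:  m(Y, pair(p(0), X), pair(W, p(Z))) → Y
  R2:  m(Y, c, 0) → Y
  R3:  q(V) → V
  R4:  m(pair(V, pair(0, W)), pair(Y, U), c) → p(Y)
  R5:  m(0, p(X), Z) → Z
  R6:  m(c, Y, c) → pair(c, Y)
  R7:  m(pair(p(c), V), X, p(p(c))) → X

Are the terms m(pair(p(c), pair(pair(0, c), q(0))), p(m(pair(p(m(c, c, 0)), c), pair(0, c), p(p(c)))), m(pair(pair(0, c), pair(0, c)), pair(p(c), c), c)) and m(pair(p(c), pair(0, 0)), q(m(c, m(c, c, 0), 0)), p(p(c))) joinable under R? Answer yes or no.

no — NF(t₁) = p(pair(0, c)), NF(t₂) = c

Reduce t₁ = m(pair(p(c), pair(pair(0, c), q(0))), p(m(pair(p(m(c, c, 0)), c), pair(0, c), p(p(c)))), m(pair(pair(0, c), pair(0, c)), pair(p(c), c), c)):
1. m(pair(p(c), pair(pair(0, c), q(0))), p(m(pair(p(m(c, c, 0)), c), pair(0, c), p(p(c)))), m(pair(pair(0, c), pair(0, c)), pair(p(c), c), c))  →  m(pair(p(c), pair(pair(0, c), 0)), p(m(pair(p(m(c, c, 0)), c), pair(0, c), p(p(c)))), m(pair(pair(0, c), pair(0, c)), pair(p(c), c), c))   [R3 at 1.2.2]
2. m(pair(p(c), pair(pair(0, c), 0)), p(m(pair(p(m(c, c, 0)), c), pair(0, c), p(p(c)))), m(pair(pair(0, c), pair(0, c)), pair(p(c), c), c))  →  m(pair(p(c), pair(pair(0, c), 0)), p(m(pair(p(c), c), pair(0, c), p(p(c)))), m(pair(pair(0, c), pair(0, c)), pair(p(c), c), c))   [R2 at 2.1.1.1.1]
3. m(pair(p(c), pair(pair(0, c), 0)), p(m(pair(p(c), c), pair(0, c), p(p(c)))), m(pair(pair(0, c), pair(0, c)), pair(p(c), c), c))  →  m(pair(p(c), pair(pair(0, c), 0)), p(pair(0, c)), m(pair(pair(0, c), pair(0, c)), pair(p(c), c), c))   [R7 at 2.1]
4. m(pair(p(c), pair(pair(0, c), 0)), p(pair(0, c)), m(pair(pair(0, c), pair(0, c)), pair(p(c), c), c))  →  m(pair(p(c), pair(pair(0, c), 0)), p(pair(0, c)), p(p(c)))   [R4 at 3]
5. m(pair(p(c), pair(pair(0, c), 0)), p(pair(0, c)), p(p(c)))  →  p(pair(0, c))   [R7 at ε]

Reduce t₂ = m(pair(p(c), pair(0, 0)), q(m(c, m(c, c, 0), 0)), p(p(c))):
1. m(pair(p(c), pair(0, 0)), q(m(c, m(c, c, 0), 0)), p(p(c)))  →  q(m(c, m(c, c, 0), 0))   [R7 at ε]
2. q(m(c, m(c, c, 0), 0))  →  m(c, m(c, c, 0), 0)   [R3 at ε]
3. m(c, m(c, c, 0), 0)  →  m(c, c, 0)   [R2 at 2]
4. m(c, c, 0)  →  c   [R2 at ε]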